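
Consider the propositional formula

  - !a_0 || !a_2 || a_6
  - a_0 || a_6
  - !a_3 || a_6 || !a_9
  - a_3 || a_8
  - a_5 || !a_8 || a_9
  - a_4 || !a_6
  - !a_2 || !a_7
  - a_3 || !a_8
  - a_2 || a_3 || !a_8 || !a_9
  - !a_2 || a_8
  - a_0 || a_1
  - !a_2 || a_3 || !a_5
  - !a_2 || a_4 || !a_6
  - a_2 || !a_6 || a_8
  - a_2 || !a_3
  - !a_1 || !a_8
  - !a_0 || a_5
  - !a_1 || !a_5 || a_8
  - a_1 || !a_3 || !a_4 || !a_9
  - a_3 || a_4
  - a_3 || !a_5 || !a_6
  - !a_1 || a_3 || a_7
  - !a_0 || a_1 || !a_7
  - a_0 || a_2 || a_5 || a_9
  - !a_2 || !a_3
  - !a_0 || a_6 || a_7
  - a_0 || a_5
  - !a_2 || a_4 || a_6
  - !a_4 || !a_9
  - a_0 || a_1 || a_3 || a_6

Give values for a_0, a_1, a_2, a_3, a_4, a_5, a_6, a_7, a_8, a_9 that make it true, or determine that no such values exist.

Unsatisfiable — no assignment works.

Case a_3 = True:
  (a_2 || !a_3) forces a_2 = True.
  Clause (!a_2 || !a_3) is falsified — contradiction.
Case a_3 = False:
  (a_3 || a_8) forces a_8 = True.
  Clause (a_3 || !a_8) is falsified — contradiction.
Both cases fail, so the formula is unsatisfiable.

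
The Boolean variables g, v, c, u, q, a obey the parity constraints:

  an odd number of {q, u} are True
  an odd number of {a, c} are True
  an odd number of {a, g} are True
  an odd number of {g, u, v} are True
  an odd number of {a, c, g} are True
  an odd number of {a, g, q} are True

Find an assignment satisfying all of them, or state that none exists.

g: False; v: False; c: False; u: True; q: False; a: True

{q, u}: 1 true → odd ✓
{a, c}: 1 true → odd ✓
{a, g}: 1 true → odd ✓
{g, u, v}: 1 true → odd ✓
{a, c, g}: 1 true → odd ✓
{a, g, q}: 1 true → odd ✓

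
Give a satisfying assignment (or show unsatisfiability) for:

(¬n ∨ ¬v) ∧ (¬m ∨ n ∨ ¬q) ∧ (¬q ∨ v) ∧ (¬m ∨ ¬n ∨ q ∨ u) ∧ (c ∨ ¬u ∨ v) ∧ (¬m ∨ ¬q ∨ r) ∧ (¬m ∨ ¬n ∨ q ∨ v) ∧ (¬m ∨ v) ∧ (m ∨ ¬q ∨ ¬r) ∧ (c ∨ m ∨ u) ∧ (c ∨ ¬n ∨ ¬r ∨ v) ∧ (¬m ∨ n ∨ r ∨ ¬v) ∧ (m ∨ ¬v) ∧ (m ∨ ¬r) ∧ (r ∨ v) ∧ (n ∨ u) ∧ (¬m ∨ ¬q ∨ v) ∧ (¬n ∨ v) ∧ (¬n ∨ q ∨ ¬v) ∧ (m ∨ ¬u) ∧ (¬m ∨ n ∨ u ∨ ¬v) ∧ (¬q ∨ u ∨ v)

Set c = True.
Try m = False:
  (m ∨ ¬v) forces v = False.
  (¬q ∨ v) forces q = False.
  (m ∨ ¬r) forces r = False.
  clause (r ∨ v) is falsified — backtrack.
So m = True.
  then (¬m ∨ v) forces v = True.
  then (¬n ∨ ¬v) forces n = False.
  then (¬m ∨ n ∨ ¬q) forces q = False.
  then (¬m ∨ n ∨ r ∨ ¬v) forces r = True.
  then (n ∨ u) forces u = True.
All clauses satisfied.

c = True, m = True, u = True, v = True, n = False, q = False, r = True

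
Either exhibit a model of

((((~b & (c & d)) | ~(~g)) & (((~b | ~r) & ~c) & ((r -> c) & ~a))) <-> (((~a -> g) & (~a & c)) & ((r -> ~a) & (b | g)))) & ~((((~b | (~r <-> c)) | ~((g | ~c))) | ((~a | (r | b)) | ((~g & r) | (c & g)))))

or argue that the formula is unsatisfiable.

UNSATISFIABLE

The conjunct ~((((~b | (~r <-> c)) | ~((g | ~c))) | ((~a | (r | b)) | ((~g & r) | (c & g))))) is unsatisfiable on its own:
  b = True: this becomes ~((((~r <-> c) | ~((g | ~c))) | True)) = False.
  b = False: this becomes ~((True | ((~a | r) | ((~g & r) | (c & g))))) = False.
So the whole conjunction is unsatisfiable.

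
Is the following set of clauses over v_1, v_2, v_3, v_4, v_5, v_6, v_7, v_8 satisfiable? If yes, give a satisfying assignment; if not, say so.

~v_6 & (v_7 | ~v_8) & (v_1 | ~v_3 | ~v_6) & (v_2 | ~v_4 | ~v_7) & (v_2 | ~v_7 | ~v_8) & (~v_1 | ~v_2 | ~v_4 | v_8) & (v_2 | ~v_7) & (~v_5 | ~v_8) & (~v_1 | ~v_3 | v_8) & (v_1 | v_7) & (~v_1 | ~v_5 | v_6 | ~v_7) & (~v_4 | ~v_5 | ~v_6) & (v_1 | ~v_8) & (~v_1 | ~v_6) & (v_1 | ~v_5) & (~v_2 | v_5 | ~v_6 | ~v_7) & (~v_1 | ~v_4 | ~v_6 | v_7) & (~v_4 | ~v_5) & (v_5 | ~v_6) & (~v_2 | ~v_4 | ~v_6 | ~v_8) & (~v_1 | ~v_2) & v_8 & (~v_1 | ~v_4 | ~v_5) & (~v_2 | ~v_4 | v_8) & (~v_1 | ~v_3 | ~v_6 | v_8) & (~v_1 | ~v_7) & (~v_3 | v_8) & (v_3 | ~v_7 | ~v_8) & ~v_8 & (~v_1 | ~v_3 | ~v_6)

Unsatisfiable

Case v_8 = True:
  Clause (~v_8) is falsified — contradiction.
Case v_8 = False:
  Clause (v_8) is falsified — contradiction.
Both cases fail, so the formula is unsatisfiable.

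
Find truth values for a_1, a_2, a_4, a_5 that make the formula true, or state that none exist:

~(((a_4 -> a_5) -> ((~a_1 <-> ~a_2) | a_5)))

a_1 = True; a_2 = False; a_4 = False; a_5 = False

  ~(((a_4 -> a_5) -> ((~a_1 <-> ~a_2) | a_5))) = True
    (a_4 -> a_5) -> ((~a_1 <-> ~a_2) | a_5) = False
      a_4 -> a_5 = True
      (~a_1 <-> ~a_2) | a_5 = False
        ~a_1 <-> ~a_2 = False
          ~a_1 = False
          ~a_2 = True
The formula evaluates to True.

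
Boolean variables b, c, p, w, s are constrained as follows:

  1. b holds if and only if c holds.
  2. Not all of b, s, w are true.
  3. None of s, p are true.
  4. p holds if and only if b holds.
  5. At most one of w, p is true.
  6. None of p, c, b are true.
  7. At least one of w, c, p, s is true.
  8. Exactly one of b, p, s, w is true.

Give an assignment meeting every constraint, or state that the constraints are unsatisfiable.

b = False, c = False, p = False, w = True, s = False

  (1) b=F, c=F — same ✓
  (2) {b, s, w}: 1/3 true — not all ✓
  (3) {s, p}: 0 true — none ✓
  (4) p=F, b=F — same ✓
  (5) {w, p}: 1 true — at most one ✓
  (6) {p, c, b}: 0 true — none ✓
  (7) {w, c, p, s}: 1 true — at least one ✓
  (8) {b, p, s, w}: 1 true — exactly one ✓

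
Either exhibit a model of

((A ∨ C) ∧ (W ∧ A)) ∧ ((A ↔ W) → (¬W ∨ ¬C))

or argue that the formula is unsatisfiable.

C = False, W = True, A = True

  (A ∨ C) ∧ (W ∧ A) = True
    A ∨ C = True
    W ∧ A = True
  (A ↔ W) → (¬W ∨ ¬C) = True
    A ↔ W = True
    ¬W ∨ ¬C = True
      ¬W = False
      ¬C = True
Both conjuncts True, so the formula holds.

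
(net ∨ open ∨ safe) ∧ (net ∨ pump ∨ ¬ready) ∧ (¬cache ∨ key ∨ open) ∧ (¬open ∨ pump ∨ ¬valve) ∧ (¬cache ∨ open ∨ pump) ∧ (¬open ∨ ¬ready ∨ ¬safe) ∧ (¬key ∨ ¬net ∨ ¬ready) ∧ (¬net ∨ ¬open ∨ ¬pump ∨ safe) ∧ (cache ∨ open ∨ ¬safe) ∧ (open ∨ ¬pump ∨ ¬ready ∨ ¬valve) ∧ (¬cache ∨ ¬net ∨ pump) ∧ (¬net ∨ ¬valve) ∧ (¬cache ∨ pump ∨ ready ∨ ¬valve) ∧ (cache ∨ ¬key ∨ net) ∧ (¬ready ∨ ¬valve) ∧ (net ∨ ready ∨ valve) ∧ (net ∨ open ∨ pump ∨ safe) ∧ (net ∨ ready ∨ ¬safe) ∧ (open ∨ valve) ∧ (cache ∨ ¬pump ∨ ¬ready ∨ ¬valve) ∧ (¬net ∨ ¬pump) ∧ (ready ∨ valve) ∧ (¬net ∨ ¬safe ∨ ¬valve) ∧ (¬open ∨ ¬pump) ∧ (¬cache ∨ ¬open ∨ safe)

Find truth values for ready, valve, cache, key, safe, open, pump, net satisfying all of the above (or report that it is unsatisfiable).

Set ready = True.
  then (¬ready ∨ ¬valve) forces valve = False.
  then (open ∨ valve) forces open = True.
  then (¬open ∨ ¬pump) forces pump = False.
  then (net ∨ pump ∨ ¬ready) forces net = True.
  then (¬open ∨ ¬ready ∨ ¬safe) forces safe = False.
  then (¬key ∨ ¬net ∨ ¬ready) forces key = False.
  then (¬cache ∨ ¬net ∨ pump) forces cache = False.
All clauses satisfied.

ready=T; valve=F; cache=F; key=F; safe=F; open=T; pump=F; net=T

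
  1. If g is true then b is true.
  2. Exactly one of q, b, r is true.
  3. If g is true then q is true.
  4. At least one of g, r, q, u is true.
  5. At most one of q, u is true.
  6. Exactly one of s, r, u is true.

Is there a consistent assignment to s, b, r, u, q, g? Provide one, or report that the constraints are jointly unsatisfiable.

s=F; b=T; r=F; u=T; q=F; g=F

  (1) g=F ⇒ b: vacuous ✓
  (2) {q, b, r}: 1 true — exactly one ✓
  (3) g=F ⇒ q: vacuous ✓
  (4) {g, r, q, u}: 1 true — at least one ✓
  (5) {q, u}: 1 true — at most one ✓
  (6) {s, r, u}: 1 true — exactly one ✓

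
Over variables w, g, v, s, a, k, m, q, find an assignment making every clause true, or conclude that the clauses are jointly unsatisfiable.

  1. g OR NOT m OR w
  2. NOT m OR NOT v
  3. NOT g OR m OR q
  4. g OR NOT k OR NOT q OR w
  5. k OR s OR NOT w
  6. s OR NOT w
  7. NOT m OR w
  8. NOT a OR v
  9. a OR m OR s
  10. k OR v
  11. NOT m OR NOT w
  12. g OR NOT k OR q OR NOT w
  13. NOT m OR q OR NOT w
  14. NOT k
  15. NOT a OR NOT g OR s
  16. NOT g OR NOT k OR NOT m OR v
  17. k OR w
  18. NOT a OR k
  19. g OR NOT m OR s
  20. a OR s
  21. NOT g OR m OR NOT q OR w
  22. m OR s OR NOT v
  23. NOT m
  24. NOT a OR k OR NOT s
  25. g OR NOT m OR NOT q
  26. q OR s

Unit clause (NOT k) forces k = False.
In (k OR w) only w is left, so w = True.
In (NOT a OR k) only NOT a is left, so a = False.
In (a OR s) only s is left, so s = True.
Unit clause (NOT m) forces m = False.
In (k OR v) only v is left, so v = True.
Set g = False.
Set q = True.
All clauses satisfied.

w=T, g=F, v=T, s=T, a=F, k=F, m=F, q=T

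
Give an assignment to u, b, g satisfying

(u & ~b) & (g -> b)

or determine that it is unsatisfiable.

u: True, b: False, g: False

  u & ~b = True
    ~b = True
  g -> b = True
Both conjuncts True, so the formula holds.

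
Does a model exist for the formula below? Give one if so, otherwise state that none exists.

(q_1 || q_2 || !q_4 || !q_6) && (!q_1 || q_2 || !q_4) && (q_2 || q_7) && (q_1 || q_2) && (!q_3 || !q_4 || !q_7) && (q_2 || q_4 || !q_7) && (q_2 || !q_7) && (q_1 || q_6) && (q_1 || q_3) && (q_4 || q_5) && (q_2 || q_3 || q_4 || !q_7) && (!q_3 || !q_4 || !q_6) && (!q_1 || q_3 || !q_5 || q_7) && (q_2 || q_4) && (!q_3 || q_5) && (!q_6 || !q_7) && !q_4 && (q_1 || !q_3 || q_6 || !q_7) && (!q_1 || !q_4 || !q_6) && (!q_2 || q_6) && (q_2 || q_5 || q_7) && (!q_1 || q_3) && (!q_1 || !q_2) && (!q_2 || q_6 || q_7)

q_1 = False; q_2 = True; q_3 = True; q_4 = False; q_5 = True; q_6 = True; q_7 = False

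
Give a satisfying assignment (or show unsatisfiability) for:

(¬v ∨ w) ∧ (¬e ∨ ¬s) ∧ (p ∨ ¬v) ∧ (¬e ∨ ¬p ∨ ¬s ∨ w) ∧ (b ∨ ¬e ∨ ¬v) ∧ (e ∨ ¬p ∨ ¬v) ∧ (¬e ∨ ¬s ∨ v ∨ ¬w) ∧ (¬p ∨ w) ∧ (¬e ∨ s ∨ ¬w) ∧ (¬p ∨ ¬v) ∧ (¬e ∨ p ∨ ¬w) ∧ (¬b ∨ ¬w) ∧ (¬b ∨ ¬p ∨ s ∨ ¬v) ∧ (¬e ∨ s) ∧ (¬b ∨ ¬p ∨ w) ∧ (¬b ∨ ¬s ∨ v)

b = False, p = False, w = False, v = False, s = True, e = False

Set b = False.
Set p = False.
  then (p ∨ ¬v) forces v = False.
Set w = False.
Set s = True.
  then (¬e ∨ ¬s) forces e = False.
All clauses satisfied.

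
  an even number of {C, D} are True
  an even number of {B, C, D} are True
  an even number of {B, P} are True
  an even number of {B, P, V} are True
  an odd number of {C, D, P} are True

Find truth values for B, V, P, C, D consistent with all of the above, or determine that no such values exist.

Adding constraints 2, 3, 5 mod 2: every variable appears an even number of times on the left, so the left side is 0.
But the right sides sum to 1 (mod 2). 0 ≠ 1 — the system is inconsistent.

No satisfying assignment exists.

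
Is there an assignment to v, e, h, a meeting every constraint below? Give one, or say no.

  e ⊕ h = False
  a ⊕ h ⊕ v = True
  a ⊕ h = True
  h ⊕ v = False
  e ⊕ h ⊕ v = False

v: False; e: False; h: False; a: True

e ⊕ h = F ⊕ F = False ✓
a ⊕ h ⊕ v = T ⊕ F ⊕ F = True ✓
a ⊕ h = T ⊕ F = True ✓
h ⊕ v = F ⊕ F = False ✓
e ⊕ h ⊕ v = F ⊕ F ⊕ F = False ✓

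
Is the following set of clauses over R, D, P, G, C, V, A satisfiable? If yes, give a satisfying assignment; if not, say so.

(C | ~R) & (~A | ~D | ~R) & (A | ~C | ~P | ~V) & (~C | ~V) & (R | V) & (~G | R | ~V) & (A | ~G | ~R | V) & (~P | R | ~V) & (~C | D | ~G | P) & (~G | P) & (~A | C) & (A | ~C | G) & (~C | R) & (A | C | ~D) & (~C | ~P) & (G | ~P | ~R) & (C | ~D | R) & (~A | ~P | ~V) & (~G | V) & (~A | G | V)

R = False, D = False, P = False, G = False, C = False, V = True, A = False

Set R = False.
  then (R | V) forces V = True.
  then (~G | R | ~V) forces G = False.
  then (~P | R | ~V) forces P = False.
  then (~C | R) forces C = False.
  then (C | ~D | R) forces D = False.
  then (~A | C) forces A = False.
All clauses satisfied.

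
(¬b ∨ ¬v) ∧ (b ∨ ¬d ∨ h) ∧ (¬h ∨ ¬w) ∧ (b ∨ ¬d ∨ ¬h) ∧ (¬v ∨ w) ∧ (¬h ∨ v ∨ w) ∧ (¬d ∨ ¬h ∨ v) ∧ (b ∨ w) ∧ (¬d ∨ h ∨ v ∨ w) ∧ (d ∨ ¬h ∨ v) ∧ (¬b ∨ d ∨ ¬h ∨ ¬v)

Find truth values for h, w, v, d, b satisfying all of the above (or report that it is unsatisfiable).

Try h = True:
  (¬h ∨ ¬w) forces w = False.
  (¬v ∨ w) forces v = False.
  clause (¬h ∨ v ∨ w) is falsified — backtrack.
So h = False.
Set w = True.
Set v = False.
Set d = True.
  then (b ∨ ¬d ∨ h) forces b = True.
All clauses satisfied.

h: False; w: True; v: False; d: True; b: True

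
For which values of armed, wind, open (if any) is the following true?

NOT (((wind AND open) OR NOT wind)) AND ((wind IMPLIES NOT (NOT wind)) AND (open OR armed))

armed=T; wind=T; open=F

  NOT (((wind AND open) OR NOT wind)) = True
    (wind AND open) OR NOT wind = False
      wind AND open = False
      NOT wind = False
  (wind IMPLIES NOT (NOT wind)) AND (open OR armed) = True
    wind IMPLIES NOT (NOT wind) = True
      NOT (NOT wind) = True
        NOT wind = False
    open OR armed = True
Both conjuncts True, so the formula holds.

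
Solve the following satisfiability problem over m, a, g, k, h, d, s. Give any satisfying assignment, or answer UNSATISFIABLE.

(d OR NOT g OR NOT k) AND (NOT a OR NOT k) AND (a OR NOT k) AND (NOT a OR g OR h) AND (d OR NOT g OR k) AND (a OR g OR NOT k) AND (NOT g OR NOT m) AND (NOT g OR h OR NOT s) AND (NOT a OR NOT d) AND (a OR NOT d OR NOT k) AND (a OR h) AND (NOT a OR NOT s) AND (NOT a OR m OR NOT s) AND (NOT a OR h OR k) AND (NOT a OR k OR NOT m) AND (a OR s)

Set m = False.
Set a = False.
  then (a OR NOT k) forces k = False.
  then (a OR h) forces h = True.
  then (a OR s) forces s = True.
Set g = False.
Set d = False.
All clauses satisfied.

m=F; a=F; g=F; k=F; h=T; d=F; s=T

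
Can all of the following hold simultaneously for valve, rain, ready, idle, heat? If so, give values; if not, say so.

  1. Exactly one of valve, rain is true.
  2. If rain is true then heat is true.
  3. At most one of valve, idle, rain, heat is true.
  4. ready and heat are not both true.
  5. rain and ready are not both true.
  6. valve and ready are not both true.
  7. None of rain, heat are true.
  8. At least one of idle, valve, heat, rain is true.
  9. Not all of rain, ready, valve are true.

valve: True; rain: False; ready: False; idle: False; heat: False

  (1) {valve, rain}: 1 true — exactly one ✓
  (2) rain=F ⇒ heat: vacuous ✓
  (3) {valve, idle, rain, heat}: 1 true — at most one ✓
  (4) ready=F, heat=F — not both ✓
  (5) rain=F, ready=F — not both ✓
  (6) valve=T, ready=F — not both ✓
  (7) {rain, heat}: 0 true — none ✓
  (8) {idle, valve, heat, rain}: 1 true — at least one ✓
  (9) {rain, ready, valve}: 1/3 true — not all ✓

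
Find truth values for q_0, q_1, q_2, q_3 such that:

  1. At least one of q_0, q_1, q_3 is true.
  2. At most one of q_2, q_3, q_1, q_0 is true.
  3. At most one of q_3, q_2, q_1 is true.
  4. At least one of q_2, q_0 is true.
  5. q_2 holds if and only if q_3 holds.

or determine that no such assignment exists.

q_0 = True, q_1 = False, q_2 = False, q_3 = False

  (1) {q_0, q_1, q_3}: 1 true — at least one ✓
  (2) {q_2, q_3, q_1, q_0}: 1 true — at most one ✓
  (3) {q_3, q_2, q_1}: 0 true — at most one ✓
  (4) {q_2, q_0}: 1 true — at least one ✓
  (5) q_2=F, q_3=F — same ✓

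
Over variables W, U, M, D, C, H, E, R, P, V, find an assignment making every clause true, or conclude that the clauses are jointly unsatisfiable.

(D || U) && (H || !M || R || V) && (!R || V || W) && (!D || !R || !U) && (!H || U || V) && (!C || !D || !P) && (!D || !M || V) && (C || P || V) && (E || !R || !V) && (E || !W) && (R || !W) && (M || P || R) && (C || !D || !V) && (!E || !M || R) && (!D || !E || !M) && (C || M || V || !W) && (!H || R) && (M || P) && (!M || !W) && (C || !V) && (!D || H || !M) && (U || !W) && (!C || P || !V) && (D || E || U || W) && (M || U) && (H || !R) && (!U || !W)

Set W = False.
Set U = True.
Set M = False.
  then (M || P) forces P = True.
Set D = True.
  then (!D || !R || !U) forces R = False.
  then (!C || !D || !P) forces C = False.
  then (C || !D || !V) forces V = False.
  then (!H || R) forces H = False.
Set E = True.
All clauses satisfied.

W = False; U = True; M = False; D = True; C = False; H = False; E = True; R = False; P = True; V = False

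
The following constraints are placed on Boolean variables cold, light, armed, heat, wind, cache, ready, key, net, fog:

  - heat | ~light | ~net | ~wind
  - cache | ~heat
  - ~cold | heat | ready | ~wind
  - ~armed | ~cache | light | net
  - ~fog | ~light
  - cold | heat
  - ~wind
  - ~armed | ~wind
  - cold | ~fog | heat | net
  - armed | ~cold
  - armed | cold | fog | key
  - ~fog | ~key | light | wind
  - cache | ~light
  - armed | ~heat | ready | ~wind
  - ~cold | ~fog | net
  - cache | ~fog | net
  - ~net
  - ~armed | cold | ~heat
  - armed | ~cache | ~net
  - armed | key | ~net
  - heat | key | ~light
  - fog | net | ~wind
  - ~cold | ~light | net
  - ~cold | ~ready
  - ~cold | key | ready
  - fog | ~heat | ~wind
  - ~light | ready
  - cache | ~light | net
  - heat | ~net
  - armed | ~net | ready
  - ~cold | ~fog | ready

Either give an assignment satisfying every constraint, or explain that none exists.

Unit clause (~wind) forces wind = False.
Unit clause (~net) forces net = False.
Set cold = False.
  then (cold | heat) forces heat = True.
  then (~armed | cold | ~heat) forces armed = False.
  then (cache | ~heat) forces cache = True.
Set light = False.
Set ready = False.
Set key = False.
  then (armed | cold | fog | key) forces fog = True.
All clauses satisfied.

cold: False; light: False; armed: False; heat: True; wind: False; cache: True; ready: False; key: False; net: False; fog: True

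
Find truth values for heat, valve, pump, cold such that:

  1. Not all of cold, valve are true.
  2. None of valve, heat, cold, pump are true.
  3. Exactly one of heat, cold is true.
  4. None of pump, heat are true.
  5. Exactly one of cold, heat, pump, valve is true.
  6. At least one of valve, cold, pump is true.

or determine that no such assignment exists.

Case valve = True:
  Constraint (2) is violated (valve=T) — contradiction.
Case valve = False:
  (2) forces heat = False.
  (2) forces cold = False.
  Constraint (3) is violated (heat=F, cold=F) — contradiction.
Both cases fail — unsatisfiable.

UNSATISFIABLE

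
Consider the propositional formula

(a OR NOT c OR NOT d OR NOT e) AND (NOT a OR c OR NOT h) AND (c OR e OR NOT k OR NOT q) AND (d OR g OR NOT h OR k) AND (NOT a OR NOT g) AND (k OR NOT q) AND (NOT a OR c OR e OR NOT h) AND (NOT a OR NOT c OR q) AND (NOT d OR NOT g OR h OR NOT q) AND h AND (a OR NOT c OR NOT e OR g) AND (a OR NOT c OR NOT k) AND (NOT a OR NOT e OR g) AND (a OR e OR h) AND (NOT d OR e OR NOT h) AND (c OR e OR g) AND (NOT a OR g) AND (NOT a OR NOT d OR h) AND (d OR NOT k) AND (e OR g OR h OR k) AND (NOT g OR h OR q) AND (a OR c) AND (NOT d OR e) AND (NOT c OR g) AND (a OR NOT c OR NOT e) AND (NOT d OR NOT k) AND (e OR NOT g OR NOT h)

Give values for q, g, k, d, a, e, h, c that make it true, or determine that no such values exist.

Case a = True:
  (NOT a OR NOT g) forces g = False.
  Clause (NOT a OR g) is falsified — contradiction.
Case a = False:
  (h) forces h = True.
  (a OR c) forces c = True.
  (a OR NOT c OR NOT k) forces k = False.
  (k OR NOT q) forces q = False.
  (NOT c OR g) forces g = True.
  (a OR NOT c OR NOT e) forces e = False.
  Clause (e OR NOT g OR NOT h) is falsified — contradiction.
Both cases fail, so the formula is unsatisfiable.

No satisfying assignment exists.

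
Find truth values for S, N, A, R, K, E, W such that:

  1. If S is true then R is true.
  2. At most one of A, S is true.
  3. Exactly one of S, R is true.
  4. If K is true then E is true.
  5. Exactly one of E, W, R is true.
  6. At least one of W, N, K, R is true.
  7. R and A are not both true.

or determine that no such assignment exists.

S: False; N: True; A: False; R: True; K: False; E: False; W: False

  (1) S=F ⇒ R: vacuous ✓
  (2) {A, S}: 0 true — at most one ✓
  (3) {S, R}: 1 true — exactly one ✓
  (4) K=F ⇒ E: vacuous ✓
  (5) {E, W, R}: 1 true — exactly one ✓
  (6) {W, N, K, R}: 2 true — at least one ✓
  (7) R=T, A=F — not both ✓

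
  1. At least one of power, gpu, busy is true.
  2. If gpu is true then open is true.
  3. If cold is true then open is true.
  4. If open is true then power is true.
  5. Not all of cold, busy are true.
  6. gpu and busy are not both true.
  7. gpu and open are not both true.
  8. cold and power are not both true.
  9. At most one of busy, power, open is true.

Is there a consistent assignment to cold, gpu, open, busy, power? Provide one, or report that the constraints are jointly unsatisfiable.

cold: False; gpu: False; open: False; busy: False; power: True

  (1) {power, gpu, busy}: 1 true — at least one ✓
  (2) gpu=F ⇒ open: vacuous ✓
  (3) cold=F ⇒ open: vacuous ✓
  (4) open=F ⇒ power: vacuous ✓
  (5) {cold, busy}: 0/2 true — not all ✓
  (6) gpu=F, busy=F — not both ✓
  (7) gpu=F, open=F — not both ✓
  (8) cold=F, power=T — not both ✓
  (9) {busy, power, open}: 1 true — at most one ✓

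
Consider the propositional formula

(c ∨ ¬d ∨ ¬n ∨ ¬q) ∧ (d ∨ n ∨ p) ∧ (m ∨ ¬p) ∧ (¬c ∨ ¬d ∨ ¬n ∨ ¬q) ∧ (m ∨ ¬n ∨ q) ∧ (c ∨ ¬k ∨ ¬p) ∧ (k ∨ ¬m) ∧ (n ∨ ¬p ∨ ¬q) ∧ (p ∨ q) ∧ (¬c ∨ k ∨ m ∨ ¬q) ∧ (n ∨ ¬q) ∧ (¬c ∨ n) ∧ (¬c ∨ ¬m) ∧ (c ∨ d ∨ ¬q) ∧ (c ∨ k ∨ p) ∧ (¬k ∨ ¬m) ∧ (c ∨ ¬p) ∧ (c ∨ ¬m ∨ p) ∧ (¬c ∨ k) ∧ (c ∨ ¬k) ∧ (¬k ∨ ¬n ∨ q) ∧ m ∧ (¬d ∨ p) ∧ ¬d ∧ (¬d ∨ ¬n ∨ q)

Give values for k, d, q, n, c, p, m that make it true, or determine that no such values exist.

Unsatisfiable — no assignment works.

Case m = True:
  (k ∨ ¬m) forces k = True.
  Clause (¬k ∨ ¬m) is falsified — contradiction.
Case m = False:
  Clause (m) is falsified — contradiction.
Both cases fail, so the formula is unsatisfiable.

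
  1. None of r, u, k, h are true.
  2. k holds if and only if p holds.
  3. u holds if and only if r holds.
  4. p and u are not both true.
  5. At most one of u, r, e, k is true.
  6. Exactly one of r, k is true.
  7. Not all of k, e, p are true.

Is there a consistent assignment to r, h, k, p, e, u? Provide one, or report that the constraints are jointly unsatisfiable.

Case k = True:
  Constraint (1) is violated (k=T) — contradiction.
Case k = False:
  (1) forces r = False.
  Constraint (6) is violated (r=F, k=F) — contradiction.
Both cases fail — unsatisfiable.

The formula is unsatisfiable.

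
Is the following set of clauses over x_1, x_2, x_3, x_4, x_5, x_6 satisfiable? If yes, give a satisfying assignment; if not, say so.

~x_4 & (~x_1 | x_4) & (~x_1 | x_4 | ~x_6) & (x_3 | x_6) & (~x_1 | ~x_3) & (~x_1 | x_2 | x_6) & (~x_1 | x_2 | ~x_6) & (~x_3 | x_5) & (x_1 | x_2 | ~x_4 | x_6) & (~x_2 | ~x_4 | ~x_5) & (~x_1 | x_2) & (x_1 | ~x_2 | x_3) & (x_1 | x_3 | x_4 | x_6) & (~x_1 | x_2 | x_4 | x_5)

Unit clause (~x_4) forces x_4 = False.
In (~x_1 | x_4) only ~x_1 is left, so x_1 = False.
Set x_2 = False.
Set x_3 = False.
  then (x_3 | x_6) forces x_6 = True.
Set x_5 = True.
All clauses satisfied.

x_1: False; x_2: False; x_3: False; x_4: False; x_5: True; x_6: True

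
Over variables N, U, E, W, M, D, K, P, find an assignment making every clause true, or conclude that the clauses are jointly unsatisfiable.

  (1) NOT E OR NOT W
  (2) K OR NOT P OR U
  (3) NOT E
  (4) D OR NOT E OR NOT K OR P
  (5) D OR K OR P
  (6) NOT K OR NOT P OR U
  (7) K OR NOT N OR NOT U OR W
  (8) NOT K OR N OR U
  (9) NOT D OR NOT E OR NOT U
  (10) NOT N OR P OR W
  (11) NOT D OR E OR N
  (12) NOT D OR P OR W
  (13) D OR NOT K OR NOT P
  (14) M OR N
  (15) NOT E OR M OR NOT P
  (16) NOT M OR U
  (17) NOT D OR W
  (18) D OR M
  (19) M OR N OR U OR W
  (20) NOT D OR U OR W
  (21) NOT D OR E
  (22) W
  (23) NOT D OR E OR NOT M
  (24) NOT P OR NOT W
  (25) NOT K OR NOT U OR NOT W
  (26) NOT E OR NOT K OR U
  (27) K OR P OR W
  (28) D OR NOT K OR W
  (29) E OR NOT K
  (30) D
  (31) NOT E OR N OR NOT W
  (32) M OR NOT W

Unsatisfiable

Case E = True:
  Clause (NOT E) is falsified — contradiction.
Case E = False:
  (NOT D OR E) forces D = False.
  Clause (D) is falsified — contradiction.
Both cases fail, so the formula is unsatisfiable.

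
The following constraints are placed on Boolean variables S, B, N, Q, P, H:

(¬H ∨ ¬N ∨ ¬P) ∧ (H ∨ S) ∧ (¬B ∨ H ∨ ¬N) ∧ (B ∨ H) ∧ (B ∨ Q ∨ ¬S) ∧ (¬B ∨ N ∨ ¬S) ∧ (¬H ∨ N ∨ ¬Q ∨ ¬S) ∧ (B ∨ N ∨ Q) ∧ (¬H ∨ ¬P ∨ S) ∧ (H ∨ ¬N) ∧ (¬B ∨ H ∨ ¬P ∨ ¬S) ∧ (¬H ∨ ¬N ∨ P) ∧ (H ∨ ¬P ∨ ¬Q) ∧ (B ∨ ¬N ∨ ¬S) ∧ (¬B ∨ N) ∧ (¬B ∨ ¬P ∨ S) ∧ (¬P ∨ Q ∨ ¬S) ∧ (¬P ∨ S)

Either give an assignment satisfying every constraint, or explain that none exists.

S = False, B = False, N = False, Q = True, P = False, H = True

Set S = False.
  then (H ∨ S) forces H = True.
  then (¬H ∨ ¬P ∨ S) forces P = False.
  then (¬H ∨ ¬N ∨ P) forces N = False.
  then (¬B ∨ N) forces B = False.
  then (B ∨ N ∨ Q) forces Q = True.
All clauses satisfied.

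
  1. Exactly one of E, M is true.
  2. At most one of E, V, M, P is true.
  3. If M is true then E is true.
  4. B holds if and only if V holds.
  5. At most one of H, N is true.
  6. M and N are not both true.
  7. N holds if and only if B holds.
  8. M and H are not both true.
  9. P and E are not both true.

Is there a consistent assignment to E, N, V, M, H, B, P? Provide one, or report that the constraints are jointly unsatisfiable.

E = True; N = False; V = False; M = False; H = False; B = False; P = False

  (1) {E, M}: 1 true — exactly one ✓
  (2) {E, V, M, P}: 1 true — at most one ✓
  (3) M=F ⇒ E: vacuous ✓
  (4) B=F, V=F — same ✓
  (5) {H, N}: 0 true — at most one ✓
  (6) M=F, N=F — not both ✓
  (7) N=F, B=F — same ✓
  (8) M=F, H=F — not both ✓
  (9) P=F, E=T — not both ✓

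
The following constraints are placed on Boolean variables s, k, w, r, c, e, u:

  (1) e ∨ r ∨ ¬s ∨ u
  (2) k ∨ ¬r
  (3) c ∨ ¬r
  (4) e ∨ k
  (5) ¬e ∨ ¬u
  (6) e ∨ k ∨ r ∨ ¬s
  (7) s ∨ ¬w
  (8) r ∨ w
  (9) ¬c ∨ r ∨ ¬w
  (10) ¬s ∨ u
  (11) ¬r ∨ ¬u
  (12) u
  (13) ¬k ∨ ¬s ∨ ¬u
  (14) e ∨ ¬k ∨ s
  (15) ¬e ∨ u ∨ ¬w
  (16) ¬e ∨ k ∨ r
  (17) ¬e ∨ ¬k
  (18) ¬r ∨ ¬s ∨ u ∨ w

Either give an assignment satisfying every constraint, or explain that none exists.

Case u = True:
  (¬e ∨ ¬u) forces e = False.
  (e ∨ k) forces k = True.
  (¬r ∨ ¬u) forces r = False.
  (r ∨ w) forces w = True.
  (s ∨ ¬w) forces s = True.
  Clause (¬k ∨ ¬s ∨ ¬u) is falsified — contradiction.
Case u = False:
  Clause (u) is falsified — contradiction.
Both cases fail, so the formula is unsatisfiable.

Unsatisfiable — no assignment works.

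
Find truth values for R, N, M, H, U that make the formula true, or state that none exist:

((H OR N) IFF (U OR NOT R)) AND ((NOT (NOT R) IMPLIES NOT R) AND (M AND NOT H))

R: False, N: True, M: True, H: False, U: True

  (H OR N) IFF (U OR NOT R) = True
    H OR N = True
    U OR NOT R = True
      NOT R = True
  (NOT (NOT R) IMPLIES NOT R) AND (M AND NOT H) = True
    NOT (NOT R) IMPLIES NOT R = True
      NOT (NOT R) = False
        NOT R = True
      NOT R = True
    M AND NOT H = True
      NOT H = True
Both conjuncts True, so the formula holds.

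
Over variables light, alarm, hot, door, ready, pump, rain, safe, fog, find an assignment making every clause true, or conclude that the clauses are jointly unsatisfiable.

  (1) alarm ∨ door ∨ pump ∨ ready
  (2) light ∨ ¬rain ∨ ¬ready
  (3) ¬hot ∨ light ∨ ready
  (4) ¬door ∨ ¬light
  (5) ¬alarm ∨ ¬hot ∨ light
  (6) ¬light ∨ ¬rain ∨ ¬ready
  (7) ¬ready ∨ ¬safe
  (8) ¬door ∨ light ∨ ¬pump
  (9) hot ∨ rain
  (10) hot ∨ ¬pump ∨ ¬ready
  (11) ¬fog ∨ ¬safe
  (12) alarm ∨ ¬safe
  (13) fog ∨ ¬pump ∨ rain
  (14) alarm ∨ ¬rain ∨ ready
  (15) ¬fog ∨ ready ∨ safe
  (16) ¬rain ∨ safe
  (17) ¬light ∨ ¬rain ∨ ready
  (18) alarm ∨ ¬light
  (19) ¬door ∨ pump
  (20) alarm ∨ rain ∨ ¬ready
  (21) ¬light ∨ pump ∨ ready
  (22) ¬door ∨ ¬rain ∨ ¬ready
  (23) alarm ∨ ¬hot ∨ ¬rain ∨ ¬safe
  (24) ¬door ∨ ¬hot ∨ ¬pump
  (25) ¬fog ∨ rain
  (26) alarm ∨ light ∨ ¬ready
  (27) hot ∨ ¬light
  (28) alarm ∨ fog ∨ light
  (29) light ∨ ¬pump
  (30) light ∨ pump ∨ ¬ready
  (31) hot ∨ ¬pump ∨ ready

light = False; alarm = True; hot = False; door = False; ready = False; pump = False; rain = True; safe = True; fog = False

Set light = False.
  then (light ∨ ¬pump) forces pump = False.
  then (light ∨ pump ∨ ¬ready) forces ready = False.
  then (¬hot ∨ light ∨ ready) forces hot = False.
  then (hot ∨ rain) forces rain = True.
  then (alarm ∨ ¬rain ∨ ready) forces alarm = True.
  then (¬rain ∨ safe) forces safe = True.
  then (¬door ∨ pump) forces door = False.
  then (¬fog ∨ ¬safe) forces fog = False.
All clauses satisfied.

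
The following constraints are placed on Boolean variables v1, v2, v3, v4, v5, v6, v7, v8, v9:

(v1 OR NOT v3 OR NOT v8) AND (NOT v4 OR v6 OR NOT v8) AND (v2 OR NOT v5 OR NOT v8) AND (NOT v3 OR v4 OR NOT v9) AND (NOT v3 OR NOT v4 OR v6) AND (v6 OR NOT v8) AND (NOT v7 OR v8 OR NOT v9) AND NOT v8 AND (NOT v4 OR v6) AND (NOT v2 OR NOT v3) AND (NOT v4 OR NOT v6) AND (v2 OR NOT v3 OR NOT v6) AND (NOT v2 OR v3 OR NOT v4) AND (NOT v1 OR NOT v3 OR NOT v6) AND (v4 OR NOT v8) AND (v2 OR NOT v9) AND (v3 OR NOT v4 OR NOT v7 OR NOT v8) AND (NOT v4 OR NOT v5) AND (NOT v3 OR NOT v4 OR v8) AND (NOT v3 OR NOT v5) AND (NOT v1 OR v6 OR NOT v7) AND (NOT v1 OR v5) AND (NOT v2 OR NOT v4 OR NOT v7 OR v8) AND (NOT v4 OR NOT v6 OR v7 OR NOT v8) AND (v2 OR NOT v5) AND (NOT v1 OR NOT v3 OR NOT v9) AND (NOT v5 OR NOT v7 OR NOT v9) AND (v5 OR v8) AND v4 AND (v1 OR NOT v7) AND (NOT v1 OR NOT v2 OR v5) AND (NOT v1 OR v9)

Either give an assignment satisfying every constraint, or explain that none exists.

Case v4 = True:
  (NOT v8) forces v8 = False.
  (NOT v4 OR v6) forces v6 = True.
  Clause (NOT v4 OR NOT v6) is falsified — contradiction.
Case v4 = False:
  Clause (v4) is falsified — contradiction.
Both cases fail, so the formula is unsatisfiable.

The formula is unsatisfiable.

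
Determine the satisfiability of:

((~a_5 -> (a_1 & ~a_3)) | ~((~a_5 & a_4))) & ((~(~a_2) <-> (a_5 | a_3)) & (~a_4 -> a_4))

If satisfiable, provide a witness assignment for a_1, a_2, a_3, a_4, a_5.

a_1 = False; a_2 = True; a_3 = True; a_4 = True; a_5 = True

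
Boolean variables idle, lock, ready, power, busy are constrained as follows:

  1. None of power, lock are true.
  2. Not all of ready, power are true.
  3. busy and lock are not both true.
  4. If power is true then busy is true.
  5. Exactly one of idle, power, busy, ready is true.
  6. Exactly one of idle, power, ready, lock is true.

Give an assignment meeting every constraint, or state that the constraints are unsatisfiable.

idle=F; lock=F; ready=T; power=F; busy=F

  (1) {power, lock}: 0 true — none ✓
  (2) {ready, power}: 1/2 true — not all ✓
  (3) busy=F, lock=F — not both ✓
  (4) power=F ⇒ busy: vacuous ✓
  (5) {idle, power, busy, ready}: 1 true — exactly one ✓
  (6) {idle, power, ready, lock}: 1 true — exactly one ✓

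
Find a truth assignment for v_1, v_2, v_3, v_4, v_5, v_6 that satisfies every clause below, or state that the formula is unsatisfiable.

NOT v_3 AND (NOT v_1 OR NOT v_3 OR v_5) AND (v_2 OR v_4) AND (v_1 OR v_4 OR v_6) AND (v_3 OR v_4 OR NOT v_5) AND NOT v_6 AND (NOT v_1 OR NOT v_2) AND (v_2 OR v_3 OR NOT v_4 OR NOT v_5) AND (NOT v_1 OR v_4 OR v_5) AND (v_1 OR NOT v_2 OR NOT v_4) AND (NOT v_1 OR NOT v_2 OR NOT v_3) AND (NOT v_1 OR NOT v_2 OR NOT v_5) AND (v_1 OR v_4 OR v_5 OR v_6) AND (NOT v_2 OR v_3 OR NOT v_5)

v_1 = True, v_2 = False, v_3 = False, v_4 = True, v_5 = False, v_6 = False

Unit clause (NOT v_3) forces v_3 = False.
Unit clause (NOT v_6) forces v_6 = False.
Set v_1 = True.
  then (NOT v_1 OR NOT v_2) forces v_2 = False.
  then (v_2 OR v_4) forces v_4 = True.
  then (v_2 OR v_3 OR NOT v_4 OR NOT v_5) forces v_5 = False.
All clauses satisfied.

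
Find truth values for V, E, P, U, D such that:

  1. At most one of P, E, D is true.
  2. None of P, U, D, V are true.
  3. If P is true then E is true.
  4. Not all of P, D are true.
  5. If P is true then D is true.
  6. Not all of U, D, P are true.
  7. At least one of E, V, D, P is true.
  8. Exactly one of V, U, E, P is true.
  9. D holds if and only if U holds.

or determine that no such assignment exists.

V = False; E = True; P = False; U = False; D = False

  (1) {P, E, D}: 1 true — at most one ✓
  (2) {P, U, D, V}: 0 true — none ✓
  (3) P=F ⇒ E: vacuous ✓
  (4) {P, D}: 0/2 true — not all ✓
  (5) P=F ⇒ D: vacuous ✓
  (6) {U, D, P}: 0/3 true — not all ✓
  (7) {E, V, D, P}: 1 true — at least one ✓
  (8) {V, U, E, P}: 1 true — exactly one ✓
  (9) D=F, U=F — same ✓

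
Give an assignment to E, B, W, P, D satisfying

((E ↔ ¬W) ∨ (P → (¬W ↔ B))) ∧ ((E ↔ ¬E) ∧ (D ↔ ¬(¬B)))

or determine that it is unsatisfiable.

The conjunct E ↔ ¬E is unsatisfiable on its own:
  E=F: evaluates to False.
  E=T: evaluates to False.
So the whole conjunction is unsatisfiable.

Unsatisfiable — no assignment works.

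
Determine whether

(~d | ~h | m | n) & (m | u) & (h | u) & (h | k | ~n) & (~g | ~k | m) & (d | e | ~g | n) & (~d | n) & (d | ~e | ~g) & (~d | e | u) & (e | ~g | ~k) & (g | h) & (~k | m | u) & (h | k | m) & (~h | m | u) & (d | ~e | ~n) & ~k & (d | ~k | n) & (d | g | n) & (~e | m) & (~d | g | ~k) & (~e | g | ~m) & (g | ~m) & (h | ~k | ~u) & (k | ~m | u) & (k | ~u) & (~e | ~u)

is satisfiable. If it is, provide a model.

No satisfying assignment exists.

Case k = True:
  Clause (~k) is falsified — contradiction.
Case k = False:
  (k | ~u) forces u = False.
  (m | u) forces m = True.
  Clause (k | ~m | u) is falsified — contradiction.
Both cases fail, so the formula is unsatisfiable.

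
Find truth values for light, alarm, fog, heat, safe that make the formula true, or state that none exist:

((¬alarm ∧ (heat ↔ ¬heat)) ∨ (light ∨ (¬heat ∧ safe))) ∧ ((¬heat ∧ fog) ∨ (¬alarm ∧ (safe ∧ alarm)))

light: False, alarm: True, fog: True, heat: False, safe: True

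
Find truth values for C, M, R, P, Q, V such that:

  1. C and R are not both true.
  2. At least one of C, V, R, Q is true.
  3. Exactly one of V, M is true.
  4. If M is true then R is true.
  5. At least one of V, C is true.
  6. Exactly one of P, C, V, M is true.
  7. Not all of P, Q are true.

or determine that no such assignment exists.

C = False, M = False, R = True, P = False, Q = False, V = True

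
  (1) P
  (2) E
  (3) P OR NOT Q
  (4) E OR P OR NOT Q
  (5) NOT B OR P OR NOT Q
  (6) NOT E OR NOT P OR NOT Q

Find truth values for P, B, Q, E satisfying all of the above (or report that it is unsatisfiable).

Unit clause (P) forces P = True.
Unit clause (E) forces E = True.
In (NOT E OR NOT P OR NOT Q) only NOT Q is left, so Q = False.
Set B = True.
All clauses satisfied.

P = True, B = True, Q = False, E = True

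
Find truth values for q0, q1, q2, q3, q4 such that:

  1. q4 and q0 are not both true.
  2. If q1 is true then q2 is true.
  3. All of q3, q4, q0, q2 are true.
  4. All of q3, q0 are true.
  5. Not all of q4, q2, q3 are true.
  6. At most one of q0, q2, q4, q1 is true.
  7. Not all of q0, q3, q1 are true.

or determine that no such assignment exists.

The formula is unsatisfiable.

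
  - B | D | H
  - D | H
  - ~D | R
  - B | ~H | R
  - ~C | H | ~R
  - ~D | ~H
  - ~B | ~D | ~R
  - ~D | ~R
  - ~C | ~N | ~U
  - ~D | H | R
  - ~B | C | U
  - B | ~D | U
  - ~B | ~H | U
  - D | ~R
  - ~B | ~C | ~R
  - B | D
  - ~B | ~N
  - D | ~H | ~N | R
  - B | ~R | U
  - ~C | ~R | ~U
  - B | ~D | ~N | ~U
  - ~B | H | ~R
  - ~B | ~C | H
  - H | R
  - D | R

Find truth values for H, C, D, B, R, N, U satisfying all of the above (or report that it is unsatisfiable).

Unsatisfiable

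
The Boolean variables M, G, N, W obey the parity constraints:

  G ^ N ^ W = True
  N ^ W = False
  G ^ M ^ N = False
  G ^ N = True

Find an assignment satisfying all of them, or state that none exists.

M: True, G: True, N: False, W: False

G ^ N ^ W = T ^ F ^ F = True ✓
N ^ W = F ^ F = False ✓
G ^ M ^ N = T ^ T ^ F = False ✓
G ^ N = T ^ F = True ✓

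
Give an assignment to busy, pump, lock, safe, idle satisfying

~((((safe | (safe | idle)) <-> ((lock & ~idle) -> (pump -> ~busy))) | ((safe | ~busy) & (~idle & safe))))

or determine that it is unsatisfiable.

busy=F; pump=T; lock=T; safe=F; idle=F

  ~((((safe | (safe | idle)) <-> ((lock & ~idle) -> (pump -> ~busy))) | ((safe | ~busy) & (~idle & safe)))) = True
    ((safe | (safe | idle)) <-> ((lock & ~idle) -> (pump -> ~busy))) | ((safe | ~busy) & (~idle & safe)) = False
      (safe | (safe | idle)) <-> ((lock & ~idle) -> (pump -> ~busy)) = False
        safe | (safe | idle) = False
          safe | idle = False
        (lock & ~idle) -> (pump -> ~busy) = True
          lock & ~idle = True
            ~idle = True
          pump -> ~busy = True
            ~busy = True
      (safe | ~busy) & (~idle & safe) = False
        safe | ~busy = True
          ~busy = True
        ~idle & safe = False
          ~idle = True
The formula evaluates to True.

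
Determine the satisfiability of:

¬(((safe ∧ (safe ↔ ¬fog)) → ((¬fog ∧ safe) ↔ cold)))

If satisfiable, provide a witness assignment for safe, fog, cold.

safe=T; fog=F; cold=F

  ¬(((safe ∧ (safe ↔ ¬fog)) → ((¬fog ∧ safe) ↔ cold))) = True
    (safe ∧ (safe ↔ ¬fog)) → ((¬fog ∧ safe) ↔ cold) = False
      safe ∧ (safe ↔ ¬fog) = True
        safe ↔ ¬fog = True
          ¬fog = True
      (¬fog ∧ safe) ↔ cold = False
        ¬fog ∧ safe = True
          ¬fog = True
The formula evaluates to True.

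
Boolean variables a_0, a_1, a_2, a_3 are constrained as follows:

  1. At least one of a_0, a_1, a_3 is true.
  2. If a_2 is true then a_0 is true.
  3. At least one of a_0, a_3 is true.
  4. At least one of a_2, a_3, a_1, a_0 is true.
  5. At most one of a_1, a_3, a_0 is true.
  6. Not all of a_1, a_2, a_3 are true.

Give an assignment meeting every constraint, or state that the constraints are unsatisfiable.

a_0=T, a_1=F, a_2=F, a_3=F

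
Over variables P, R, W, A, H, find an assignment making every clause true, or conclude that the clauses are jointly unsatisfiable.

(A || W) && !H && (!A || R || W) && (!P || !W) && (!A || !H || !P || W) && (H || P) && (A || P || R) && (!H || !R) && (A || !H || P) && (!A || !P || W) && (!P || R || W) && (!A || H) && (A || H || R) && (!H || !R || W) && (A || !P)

Unsatisfiable — no assignment works.

Case H = True:
  Clause (!H) is falsified — contradiction.
Case H = False:
  (H || P) forces P = True.
  (!P || !W) forces W = False.
  (A || W) forces A = True.
  Clause (!A || !P || W) is falsified — contradiction.
Both cases fail, so the formula is unsatisfiable.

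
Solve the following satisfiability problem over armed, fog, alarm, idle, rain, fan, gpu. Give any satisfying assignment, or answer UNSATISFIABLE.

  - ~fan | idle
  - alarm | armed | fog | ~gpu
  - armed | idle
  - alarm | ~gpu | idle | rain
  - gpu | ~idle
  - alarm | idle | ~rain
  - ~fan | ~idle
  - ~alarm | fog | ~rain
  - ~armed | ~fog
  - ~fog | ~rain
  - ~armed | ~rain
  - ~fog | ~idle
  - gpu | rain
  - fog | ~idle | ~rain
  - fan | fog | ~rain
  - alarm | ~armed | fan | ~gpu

armed = False; fog = False; alarm = True; idle = True; rain = False; fan = False; gpu = True

Set armed = False.
  then (armed | idle) forces idle = True.
  then (gpu | ~idle) forces gpu = True.
  then (~fan | ~idle) forces fan = False.
  then (~fog | ~idle) forces fog = False.
  then (fog | ~idle | ~rain) forces rain = False.
  then (alarm | armed | fog | ~gpu) forces alarm = True.
All clauses satisfied.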